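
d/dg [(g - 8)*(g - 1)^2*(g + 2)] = 4*g^3 - 24*g^2 - 6*g + 26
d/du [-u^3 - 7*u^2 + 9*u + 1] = -3*u^2 - 14*u + 9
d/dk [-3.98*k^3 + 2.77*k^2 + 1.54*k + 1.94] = -11.94*k^2 + 5.54*k + 1.54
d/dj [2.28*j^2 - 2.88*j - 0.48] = 4.56*j - 2.88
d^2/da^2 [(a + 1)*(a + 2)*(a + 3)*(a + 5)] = 12*a^2 + 66*a + 82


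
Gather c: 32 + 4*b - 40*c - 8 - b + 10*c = 3*b - 30*c + 24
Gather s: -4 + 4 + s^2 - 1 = s^2 - 1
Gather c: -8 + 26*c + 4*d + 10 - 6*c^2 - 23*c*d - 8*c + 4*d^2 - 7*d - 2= -6*c^2 + c*(18 - 23*d) + 4*d^2 - 3*d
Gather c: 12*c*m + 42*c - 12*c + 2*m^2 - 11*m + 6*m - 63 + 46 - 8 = c*(12*m + 30) + 2*m^2 - 5*m - 25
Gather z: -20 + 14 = -6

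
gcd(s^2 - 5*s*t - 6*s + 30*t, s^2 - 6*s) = s - 6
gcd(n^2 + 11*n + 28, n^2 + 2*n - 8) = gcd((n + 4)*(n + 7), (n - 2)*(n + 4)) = n + 4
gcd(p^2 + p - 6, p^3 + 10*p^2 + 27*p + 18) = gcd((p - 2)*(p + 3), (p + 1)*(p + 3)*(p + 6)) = p + 3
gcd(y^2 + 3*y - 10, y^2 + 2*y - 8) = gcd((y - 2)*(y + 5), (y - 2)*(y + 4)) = y - 2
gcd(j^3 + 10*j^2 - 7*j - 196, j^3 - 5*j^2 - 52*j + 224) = j^2 + 3*j - 28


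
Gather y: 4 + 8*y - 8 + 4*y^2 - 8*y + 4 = 4*y^2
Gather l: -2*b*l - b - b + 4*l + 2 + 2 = -2*b + l*(4 - 2*b) + 4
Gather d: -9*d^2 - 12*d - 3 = -9*d^2 - 12*d - 3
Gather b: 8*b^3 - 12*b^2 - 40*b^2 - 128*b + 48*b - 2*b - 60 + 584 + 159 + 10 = 8*b^3 - 52*b^2 - 82*b + 693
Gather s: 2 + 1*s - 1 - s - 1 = 0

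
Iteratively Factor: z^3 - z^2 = (z)*(z^2 - z) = z^2*(z - 1)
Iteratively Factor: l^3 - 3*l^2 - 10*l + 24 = (l + 3)*(l^2 - 6*l + 8) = (l - 2)*(l + 3)*(l - 4)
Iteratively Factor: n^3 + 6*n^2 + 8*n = (n + 2)*(n^2 + 4*n) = (n + 2)*(n + 4)*(n)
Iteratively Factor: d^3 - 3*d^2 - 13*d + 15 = (d - 1)*(d^2 - 2*d - 15) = (d - 1)*(d + 3)*(d - 5)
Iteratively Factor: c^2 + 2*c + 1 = (c + 1)*(c + 1)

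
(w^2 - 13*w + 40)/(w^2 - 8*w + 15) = (w - 8)/(w - 3)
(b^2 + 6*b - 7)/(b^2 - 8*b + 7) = (b + 7)/(b - 7)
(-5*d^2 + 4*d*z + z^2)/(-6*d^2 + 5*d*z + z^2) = (5*d + z)/(6*d + z)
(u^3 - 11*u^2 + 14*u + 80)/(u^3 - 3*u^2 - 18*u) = (-u^3 + 11*u^2 - 14*u - 80)/(u*(-u^2 + 3*u + 18))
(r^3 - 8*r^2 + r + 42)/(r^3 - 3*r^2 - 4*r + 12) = (r - 7)/(r - 2)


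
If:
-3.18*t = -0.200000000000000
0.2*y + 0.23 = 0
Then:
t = 0.06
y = -1.15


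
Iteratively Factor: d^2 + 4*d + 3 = (d + 1)*(d + 3)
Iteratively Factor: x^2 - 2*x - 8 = (x + 2)*(x - 4)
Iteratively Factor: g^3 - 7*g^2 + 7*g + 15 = (g - 3)*(g^2 - 4*g - 5) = (g - 5)*(g - 3)*(g + 1)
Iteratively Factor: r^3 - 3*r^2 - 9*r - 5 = (r + 1)*(r^2 - 4*r - 5) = (r + 1)^2*(r - 5)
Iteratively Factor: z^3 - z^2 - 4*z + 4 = (z + 2)*(z^2 - 3*z + 2) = (z - 2)*(z + 2)*(z - 1)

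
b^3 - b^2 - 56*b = b*(b - 8)*(b + 7)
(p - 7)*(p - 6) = p^2 - 13*p + 42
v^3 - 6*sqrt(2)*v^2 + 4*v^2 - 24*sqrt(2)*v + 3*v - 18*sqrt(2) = (v + 1)*(v + 3)*(v - 6*sqrt(2))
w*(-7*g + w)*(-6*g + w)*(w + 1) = 42*g^2*w^2 + 42*g^2*w - 13*g*w^3 - 13*g*w^2 + w^4 + w^3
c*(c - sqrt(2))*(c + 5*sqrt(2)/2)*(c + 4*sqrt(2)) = c^4 + 11*sqrt(2)*c^3/2 + 7*c^2 - 20*sqrt(2)*c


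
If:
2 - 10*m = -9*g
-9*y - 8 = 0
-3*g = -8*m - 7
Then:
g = -43/21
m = -23/14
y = -8/9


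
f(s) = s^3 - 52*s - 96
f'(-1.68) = -43.53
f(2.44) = -208.35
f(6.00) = -192.00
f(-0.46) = -72.18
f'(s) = 3*s^2 - 52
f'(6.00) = 56.00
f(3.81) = -238.81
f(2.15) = -197.86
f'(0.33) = -51.67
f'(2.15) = -38.13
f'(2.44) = -34.14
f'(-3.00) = -25.00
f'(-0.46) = -51.37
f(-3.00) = 33.00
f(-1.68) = -13.38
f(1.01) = -147.49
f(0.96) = -145.04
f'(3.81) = -8.45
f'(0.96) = -49.24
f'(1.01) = -48.94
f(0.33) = -113.12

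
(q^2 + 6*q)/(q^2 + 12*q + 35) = q*(q + 6)/(q^2 + 12*q + 35)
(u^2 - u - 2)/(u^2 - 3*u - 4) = (u - 2)/(u - 4)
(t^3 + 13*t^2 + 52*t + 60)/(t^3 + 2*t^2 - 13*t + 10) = (t^2 + 8*t + 12)/(t^2 - 3*t + 2)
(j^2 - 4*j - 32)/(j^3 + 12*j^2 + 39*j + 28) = (j - 8)/(j^2 + 8*j + 7)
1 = 1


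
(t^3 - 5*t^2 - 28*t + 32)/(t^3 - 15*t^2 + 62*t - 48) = (t + 4)/(t - 6)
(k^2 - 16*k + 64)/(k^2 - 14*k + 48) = (k - 8)/(k - 6)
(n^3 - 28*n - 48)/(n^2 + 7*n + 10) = (n^2 - 2*n - 24)/(n + 5)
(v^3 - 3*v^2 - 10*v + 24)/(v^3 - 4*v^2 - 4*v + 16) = (v + 3)/(v + 2)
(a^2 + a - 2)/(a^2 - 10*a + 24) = (a^2 + a - 2)/(a^2 - 10*a + 24)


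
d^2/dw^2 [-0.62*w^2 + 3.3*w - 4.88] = -1.24000000000000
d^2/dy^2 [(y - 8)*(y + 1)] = 2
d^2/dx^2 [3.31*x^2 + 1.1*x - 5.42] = 6.62000000000000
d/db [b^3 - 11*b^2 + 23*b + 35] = 3*b^2 - 22*b + 23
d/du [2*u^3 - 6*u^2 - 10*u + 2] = 6*u^2 - 12*u - 10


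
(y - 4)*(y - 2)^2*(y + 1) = y^4 - 7*y^3 + 12*y^2 + 4*y - 16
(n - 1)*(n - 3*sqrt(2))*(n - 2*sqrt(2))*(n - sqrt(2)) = n^4 - 6*sqrt(2)*n^3 - n^3 + 6*sqrt(2)*n^2 + 22*n^2 - 22*n - 12*sqrt(2)*n + 12*sqrt(2)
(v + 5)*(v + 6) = v^2 + 11*v + 30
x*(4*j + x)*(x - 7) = 4*j*x^2 - 28*j*x + x^3 - 7*x^2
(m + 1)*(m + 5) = m^2 + 6*m + 5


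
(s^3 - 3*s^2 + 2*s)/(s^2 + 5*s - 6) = s*(s - 2)/(s + 6)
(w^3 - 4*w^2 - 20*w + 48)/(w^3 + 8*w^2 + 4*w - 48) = (w - 6)/(w + 6)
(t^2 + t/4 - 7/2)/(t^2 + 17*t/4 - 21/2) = (t + 2)/(t + 6)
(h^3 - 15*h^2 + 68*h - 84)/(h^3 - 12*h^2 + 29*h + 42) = (h - 2)/(h + 1)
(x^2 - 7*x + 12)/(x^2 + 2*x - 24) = (x - 3)/(x + 6)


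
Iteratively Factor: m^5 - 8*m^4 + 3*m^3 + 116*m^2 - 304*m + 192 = (m + 4)*(m^4 - 12*m^3 + 51*m^2 - 88*m + 48) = (m - 4)*(m + 4)*(m^3 - 8*m^2 + 19*m - 12) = (m - 4)*(m - 3)*(m + 4)*(m^2 - 5*m + 4) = (m - 4)^2*(m - 3)*(m + 4)*(m - 1)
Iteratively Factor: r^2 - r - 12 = (r - 4)*(r + 3)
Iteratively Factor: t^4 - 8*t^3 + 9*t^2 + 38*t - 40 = (t + 2)*(t^3 - 10*t^2 + 29*t - 20) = (t - 5)*(t + 2)*(t^2 - 5*t + 4) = (t - 5)*(t - 4)*(t + 2)*(t - 1)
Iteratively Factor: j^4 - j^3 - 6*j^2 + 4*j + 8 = (j + 1)*(j^3 - 2*j^2 - 4*j + 8) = (j - 2)*(j + 1)*(j^2 - 4) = (j - 2)^2*(j + 1)*(j + 2)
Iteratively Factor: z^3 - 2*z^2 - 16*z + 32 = (z - 2)*(z^2 - 16) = (z - 2)*(z + 4)*(z - 4)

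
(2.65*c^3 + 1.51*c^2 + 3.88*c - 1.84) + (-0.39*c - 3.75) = 2.65*c^3 + 1.51*c^2 + 3.49*c - 5.59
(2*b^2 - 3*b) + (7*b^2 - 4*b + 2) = 9*b^2 - 7*b + 2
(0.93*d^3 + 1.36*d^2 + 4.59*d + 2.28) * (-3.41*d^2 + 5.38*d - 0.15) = -3.1713*d^5 + 0.365799999999999*d^4 - 8.4746*d^3 + 16.7154*d^2 + 11.5779*d - 0.342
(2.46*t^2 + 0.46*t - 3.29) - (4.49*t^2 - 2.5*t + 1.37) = -2.03*t^2 + 2.96*t - 4.66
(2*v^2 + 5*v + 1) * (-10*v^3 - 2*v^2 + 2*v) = -20*v^5 - 54*v^4 - 16*v^3 + 8*v^2 + 2*v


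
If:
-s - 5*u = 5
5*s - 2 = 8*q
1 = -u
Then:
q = -1/4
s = 0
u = -1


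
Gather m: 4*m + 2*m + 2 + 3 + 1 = 6*m + 6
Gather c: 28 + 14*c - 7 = 14*c + 21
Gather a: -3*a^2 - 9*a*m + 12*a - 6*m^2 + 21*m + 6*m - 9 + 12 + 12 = -3*a^2 + a*(12 - 9*m) - 6*m^2 + 27*m + 15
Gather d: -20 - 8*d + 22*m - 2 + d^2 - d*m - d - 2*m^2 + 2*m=d^2 + d*(-m - 9) - 2*m^2 + 24*m - 22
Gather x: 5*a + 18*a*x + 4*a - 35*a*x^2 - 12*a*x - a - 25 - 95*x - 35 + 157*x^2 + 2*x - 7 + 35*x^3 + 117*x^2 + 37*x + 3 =8*a + 35*x^3 + x^2*(274 - 35*a) + x*(6*a - 56) - 64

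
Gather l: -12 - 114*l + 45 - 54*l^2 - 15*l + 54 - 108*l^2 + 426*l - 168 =-162*l^2 + 297*l - 81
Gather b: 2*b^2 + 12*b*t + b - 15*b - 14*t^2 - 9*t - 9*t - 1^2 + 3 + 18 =2*b^2 + b*(12*t - 14) - 14*t^2 - 18*t + 20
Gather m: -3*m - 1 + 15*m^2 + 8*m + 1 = 15*m^2 + 5*m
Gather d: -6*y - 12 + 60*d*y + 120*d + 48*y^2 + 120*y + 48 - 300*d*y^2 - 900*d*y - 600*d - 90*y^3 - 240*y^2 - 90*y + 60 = d*(-300*y^2 - 840*y - 480) - 90*y^3 - 192*y^2 + 24*y + 96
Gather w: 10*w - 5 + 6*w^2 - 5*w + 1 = 6*w^2 + 5*w - 4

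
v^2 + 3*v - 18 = (v - 3)*(v + 6)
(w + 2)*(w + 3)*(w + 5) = w^3 + 10*w^2 + 31*w + 30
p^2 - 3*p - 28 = (p - 7)*(p + 4)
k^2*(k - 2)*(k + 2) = k^4 - 4*k^2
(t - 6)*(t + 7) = t^2 + t - 42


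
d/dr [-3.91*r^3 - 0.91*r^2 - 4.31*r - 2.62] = -11.73*r^2 - 1.82*r - 4.31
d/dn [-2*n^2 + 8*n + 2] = 8 - 4*n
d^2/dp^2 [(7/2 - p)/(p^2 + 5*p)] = (3*p*(p + 5)*(2*p + 1) - (2*p - 7)*(2*p + 5)^2)/(p^3*(p + 5)^3)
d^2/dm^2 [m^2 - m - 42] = 2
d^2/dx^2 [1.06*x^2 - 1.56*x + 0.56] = 2.12000000000000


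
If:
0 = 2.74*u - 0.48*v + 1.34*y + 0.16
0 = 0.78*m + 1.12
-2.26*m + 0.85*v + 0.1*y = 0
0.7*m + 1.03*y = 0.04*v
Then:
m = -1.44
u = -1.15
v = -3.91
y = 0.82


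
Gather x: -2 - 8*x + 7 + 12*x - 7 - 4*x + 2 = 0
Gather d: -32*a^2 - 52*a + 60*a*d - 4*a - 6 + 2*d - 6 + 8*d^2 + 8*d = -32*a^2 - 56*a + 8*d^2 + d*(60*a + 10) - 12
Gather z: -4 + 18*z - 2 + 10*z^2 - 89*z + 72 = 10*z^2 - 71*z + 66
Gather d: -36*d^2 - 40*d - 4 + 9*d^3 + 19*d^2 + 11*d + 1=9*d^3 - 17*d^2 - 29*d - 3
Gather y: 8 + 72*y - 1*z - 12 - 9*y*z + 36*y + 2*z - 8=y*(108 - 9*z) + z - 12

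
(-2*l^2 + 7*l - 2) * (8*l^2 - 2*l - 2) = -16*l^4 + 60*l^3 - 26*l^2 - 10*l + 4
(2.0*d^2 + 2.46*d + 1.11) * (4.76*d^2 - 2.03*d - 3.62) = 9.52*d^4 + 7.6496*d^3 - 6.9502*d^2 - 11.1585*d - 4.0182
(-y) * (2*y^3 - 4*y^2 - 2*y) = -2*y^4 + 4*y^3 + 2*y^2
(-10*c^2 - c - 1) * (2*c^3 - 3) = -20*c^5 - 2*c^4 - 2*c^3 + 30*c^2 + 3*c + 3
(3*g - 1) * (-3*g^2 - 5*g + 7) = -9*g^3 - 12*g^2 + 26*g - 7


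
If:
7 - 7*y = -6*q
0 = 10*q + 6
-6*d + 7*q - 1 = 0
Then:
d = -13/15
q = -3/5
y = 17/35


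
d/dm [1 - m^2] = -2*m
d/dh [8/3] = 0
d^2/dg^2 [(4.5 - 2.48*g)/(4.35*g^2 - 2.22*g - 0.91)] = ((2.48*g - 4.5)*(8.7*g - 2.22)*(17.4*g - 4.44) + (64.728*g - 50.1612)*(-4.35*g^2 + 2.22*g + 0.91))/(-4.35*g^2 + 2.22*g + 0.91)^3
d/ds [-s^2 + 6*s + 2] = 6 - 2*s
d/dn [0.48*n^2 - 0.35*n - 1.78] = 0.96*n - 0.35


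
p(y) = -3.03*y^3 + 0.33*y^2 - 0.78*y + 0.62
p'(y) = -9.09*y^2 + 0.66*y - 0.78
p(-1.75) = 19.23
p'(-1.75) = -29.77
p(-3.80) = 174.61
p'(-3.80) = -134.55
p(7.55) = -1290.48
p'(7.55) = -513.95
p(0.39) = 0.19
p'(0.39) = -1.91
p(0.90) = -2.02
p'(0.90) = -7.55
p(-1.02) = 4.97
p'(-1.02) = -10.91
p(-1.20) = 7.27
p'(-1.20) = -14.66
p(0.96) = -2.51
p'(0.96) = -8.52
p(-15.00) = 10312.82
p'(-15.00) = -2055.93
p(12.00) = -5197.06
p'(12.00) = -1301.82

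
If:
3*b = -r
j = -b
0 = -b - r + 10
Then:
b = -5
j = 5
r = 15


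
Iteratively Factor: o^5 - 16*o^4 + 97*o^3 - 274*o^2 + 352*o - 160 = (o - 5)*(o^4 - 11*o^3 + 42*o^2 - 64*o + 32) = (o - 5)*(o - 2)*(o^3 - 9*o^2 + 24*o - 16) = (o - 5)*(o - 4)*(o - 2)*(o^2 - 5*o + 4) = (o - 5)*(o - 4)^2*(o - 2)*(o - 1)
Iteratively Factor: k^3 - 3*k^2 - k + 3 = (k + 1)*(k^2 - 4*k + 3) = (k - 1)*(k + 1)*(k - 3)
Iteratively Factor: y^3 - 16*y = (y - 4)*(y^2 + 4*y) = (y - 4)*(y + 4)*(y)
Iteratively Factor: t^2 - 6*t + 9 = (t - 3)*(t - 3)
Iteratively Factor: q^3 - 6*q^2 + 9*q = (q)*(q^2 - 6*q + 9) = q*(q - 3)*(q - 3)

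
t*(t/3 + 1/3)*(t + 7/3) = t^3/3 + 10*t^2/9 + 7*t/9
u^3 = u^3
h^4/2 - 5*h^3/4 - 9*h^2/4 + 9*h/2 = h*(h/2 + 1)*(h - 3)*(h - 3/2)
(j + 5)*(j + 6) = j^2 + 11*j + 30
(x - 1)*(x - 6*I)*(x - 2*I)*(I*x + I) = I*x^4 + 8*x^3 - 13*I*x^2 - 8*x + 12*I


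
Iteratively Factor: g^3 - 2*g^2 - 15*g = (g - 5)*(g^2 + 3*g) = g*(g - 5)*(g + 3)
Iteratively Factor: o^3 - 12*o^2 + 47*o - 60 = (o - 4)*(o^2 - 8*o + 15) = (o - 4)*(o - 3)*(o - 5)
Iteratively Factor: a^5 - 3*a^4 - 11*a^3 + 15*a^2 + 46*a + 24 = (a - 3)*(a^4 - 11*a^2 - 18*a - 8) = (a - 3)*(a + 1)*(a^3 - a^2 - 10*a - 8) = (a - 4)*(a - 3)*(a + 1)*(a^2 + 3*a + 2) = (a - 4)*(a - 3)*(a + 1)*(a + 2)*(a + 1)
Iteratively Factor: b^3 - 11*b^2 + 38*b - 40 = (b - 5)*(b^2 - 6*b + 8) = (b - 5)*(b - 2)*(b - 4)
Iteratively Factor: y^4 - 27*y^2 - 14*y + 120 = (y + 3)*(y^3 - 3*y^2 - 18*y + 40) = (y - 5)*(y + 3)*(y^2 + 2*y - 8) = (y - 5)*(y + 3)*(y + 4)*(y - 2)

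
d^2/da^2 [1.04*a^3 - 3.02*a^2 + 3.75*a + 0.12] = 6.24*a - 6.04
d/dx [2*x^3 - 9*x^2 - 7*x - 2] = 6*x^2 - 18*x - 7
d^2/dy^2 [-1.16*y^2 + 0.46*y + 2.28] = -2.32000000000000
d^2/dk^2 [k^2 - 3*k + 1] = 2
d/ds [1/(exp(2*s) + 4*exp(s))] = 2*(-exp(s) - 2)*exp(-s)/(exp(s) + 4)^2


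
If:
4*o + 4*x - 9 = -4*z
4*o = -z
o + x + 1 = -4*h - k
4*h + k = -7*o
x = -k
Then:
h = -25/48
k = -11/2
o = 13/12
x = 11/2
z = -13/3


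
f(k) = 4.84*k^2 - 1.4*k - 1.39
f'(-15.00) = -146.60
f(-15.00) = 1108.61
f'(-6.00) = -59.48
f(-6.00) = 181.25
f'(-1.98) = -20.57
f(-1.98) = 20.36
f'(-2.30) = -23.66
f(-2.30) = 27.43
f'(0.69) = 5.28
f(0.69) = -0.05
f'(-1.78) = -18.63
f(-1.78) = 16.44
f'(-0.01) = -1.50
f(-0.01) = -1.38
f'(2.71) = 24.83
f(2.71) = 30.36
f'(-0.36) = -4.88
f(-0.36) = -0.26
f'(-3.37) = -34.02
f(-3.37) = 58.30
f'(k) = 9.68*k - 1.4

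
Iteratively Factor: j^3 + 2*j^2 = (j)*(j^2 + 2*j) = j*(j + 2)*(j)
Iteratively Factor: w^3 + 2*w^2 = (w)*(w^2 + 2*w) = w*(w + 2)*(w)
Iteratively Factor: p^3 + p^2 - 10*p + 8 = (p + 4)*(p^2 - 3*p + 2) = (p - 1)*(p + 4)*(p - 2)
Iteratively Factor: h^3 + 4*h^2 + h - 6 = (h - 1)*(h^2 + 5*h + 6) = (h - 1)*(h + 2)*(h + 3)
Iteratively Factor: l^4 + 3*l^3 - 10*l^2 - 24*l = (l)*(l^3 + 3*l^2 - 10*l - 24) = l*(l + 4)*(l^2 - l - 6) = l*(l - 3)*(l + 4)*(l + 2)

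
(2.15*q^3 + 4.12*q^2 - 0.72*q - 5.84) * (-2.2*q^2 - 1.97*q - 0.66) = -4.73*q^5 - 13.2995*q^4 - 7.9514*q^3 + 11.5472*q^2 + 11.98*q + 3.8544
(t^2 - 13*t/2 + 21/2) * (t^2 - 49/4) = t^4 - 13*t^3/2 - 7*t^2/4 + 637*t/8 - 1029/8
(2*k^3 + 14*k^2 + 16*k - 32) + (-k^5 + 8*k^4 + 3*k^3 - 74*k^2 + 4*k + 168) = -k^5 + 8*k^4 + 5*k^3 - 60*k^2 + 20*k + 136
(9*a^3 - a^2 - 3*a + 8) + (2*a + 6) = 9*a^3 - a^2 - a + 14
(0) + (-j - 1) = -j - 1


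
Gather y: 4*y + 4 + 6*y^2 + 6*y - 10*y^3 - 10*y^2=-10*y^3 - 4*y^2 + 10*y + 4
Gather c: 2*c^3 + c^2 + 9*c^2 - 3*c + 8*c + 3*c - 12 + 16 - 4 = 2*c^3 + 10*c^2 + 8*c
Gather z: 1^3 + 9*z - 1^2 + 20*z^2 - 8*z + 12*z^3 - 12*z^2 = 12*z^3 + 8*z^2 + z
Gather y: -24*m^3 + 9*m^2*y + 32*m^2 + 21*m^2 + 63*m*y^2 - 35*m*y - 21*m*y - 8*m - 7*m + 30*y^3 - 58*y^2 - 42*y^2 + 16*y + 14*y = -24*m^3 + 53*m^2 - 15*m + 30*y^3 + y^2*(63*m - 100) + y*(9*m^2 - 56*m + 30)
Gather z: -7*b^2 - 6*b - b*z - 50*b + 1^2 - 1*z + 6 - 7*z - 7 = -7*b^2 - 56*b + z*(-b - 8)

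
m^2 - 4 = (m - 2)*(m + 2)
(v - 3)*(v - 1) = v^2 - 4*v + 3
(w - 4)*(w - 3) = w^2 - 7*w + 12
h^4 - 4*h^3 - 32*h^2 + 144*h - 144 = (h - 6)*(h - 2)^2*(h + 6)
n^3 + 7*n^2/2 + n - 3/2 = (n - 1/2)*(n + 1)*(n + 3)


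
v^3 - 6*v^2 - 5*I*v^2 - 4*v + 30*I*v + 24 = (v - 6)*(v - 4*I)*(v - I)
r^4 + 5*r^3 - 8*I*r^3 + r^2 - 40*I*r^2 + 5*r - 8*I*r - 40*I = (r + 5)*(r - 8*I)*(r - I)*(r + I)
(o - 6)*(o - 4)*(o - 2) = o^3 - 12*o^2 + 44*o - 48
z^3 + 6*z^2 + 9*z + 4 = (z + 1)^2*(z + 4)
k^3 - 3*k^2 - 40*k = k*(k - 8)*(k + 5)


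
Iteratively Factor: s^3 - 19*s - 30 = (s - 5)*(s^2 + 5*s + 6) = (s - 5)*(s + 3)*(s + 2)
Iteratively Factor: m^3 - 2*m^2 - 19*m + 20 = (m - 1)*(m^2 - m - 20) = (m - 5)*(m - 1)*(m + 4)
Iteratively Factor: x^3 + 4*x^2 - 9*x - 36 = (x - 3)*(x^2 + 7*x + 12) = (x - 3)*(x + 4)*(x + 3)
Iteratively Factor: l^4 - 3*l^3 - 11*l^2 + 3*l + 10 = (l - 5)*(l^3 + 2*l^2 - l - 2) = (l - 5)*(l - 1)*(l^2 + 3*l + 2) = (l - 5)*(l - 1)*(l + 1)*(l + 2)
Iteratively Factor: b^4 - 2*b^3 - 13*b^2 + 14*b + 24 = (b + 1)*(b^3 - 3*b^2 - 10*b + 24) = (b - 2)*(b + 1)*(b^2 - b - 12) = (b - 2)*(b + 1)*(b + 3)*(b - 4)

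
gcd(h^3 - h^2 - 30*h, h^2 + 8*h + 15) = h + 5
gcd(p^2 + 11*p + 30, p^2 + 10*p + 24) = p + 6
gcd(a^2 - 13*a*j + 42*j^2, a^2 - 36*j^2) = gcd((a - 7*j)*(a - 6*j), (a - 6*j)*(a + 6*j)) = a - 6*j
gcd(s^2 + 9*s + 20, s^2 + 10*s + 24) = s + 4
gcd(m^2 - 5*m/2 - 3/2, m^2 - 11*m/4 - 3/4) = m - 3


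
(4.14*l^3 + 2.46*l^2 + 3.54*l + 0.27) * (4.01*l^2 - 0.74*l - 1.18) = 16.6014*l^5 + 6.801*l^4 + 7.4898*l^3 - 4.4397*l^2 - 4.377*l - 0.3186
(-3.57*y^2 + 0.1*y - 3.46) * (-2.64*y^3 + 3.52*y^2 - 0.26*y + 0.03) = 9.4248*y^5 - 12.8304*y^4 + 10.4146*y^3 - 12.3123*y^2 + 0.9026*y - 0.1038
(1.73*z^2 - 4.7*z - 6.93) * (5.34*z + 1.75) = 9.2382*z^3 - 22.0705*z^2 - 45.2312*z - 12.1275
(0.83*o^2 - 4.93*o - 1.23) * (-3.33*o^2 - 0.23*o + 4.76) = -2.7639*o^4 + 16.226*o^3 + 9.1806*o^2 - 23.1839*o - 5.8548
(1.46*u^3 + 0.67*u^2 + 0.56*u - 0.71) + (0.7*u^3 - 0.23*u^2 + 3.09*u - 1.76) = 2.16*u^3 + 0.44*u^2 + 3.65*u - 2.47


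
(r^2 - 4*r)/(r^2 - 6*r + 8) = r/(r - 2)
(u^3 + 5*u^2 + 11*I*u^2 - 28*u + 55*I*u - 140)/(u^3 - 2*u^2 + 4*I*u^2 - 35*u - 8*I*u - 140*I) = (u + 7*I)/(u - 7)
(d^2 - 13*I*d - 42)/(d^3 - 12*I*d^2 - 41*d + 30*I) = (d - 7*I)/(d^2 - 6*I*d - 5)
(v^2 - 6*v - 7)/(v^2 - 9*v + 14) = (v + 1)/(v - 2)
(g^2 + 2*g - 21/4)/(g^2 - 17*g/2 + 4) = (4*g^2 + 8*g - 21)/(2*(2*g^2 - 17*g + 8))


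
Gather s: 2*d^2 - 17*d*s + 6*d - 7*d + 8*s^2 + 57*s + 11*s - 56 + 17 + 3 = 2*d^2 - d + 8*s^2 + s*(68 - 17*d) - 36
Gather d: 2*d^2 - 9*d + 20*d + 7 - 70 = 2*d^2 + 11*d - 63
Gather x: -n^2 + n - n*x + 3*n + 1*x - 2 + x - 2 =-n^2 + 4*n + x*(2 - n) - 4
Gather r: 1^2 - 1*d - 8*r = -d - 8*r + 1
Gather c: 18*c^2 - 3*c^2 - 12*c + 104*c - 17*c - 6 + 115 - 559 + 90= 15*c^2 + 75*c - 360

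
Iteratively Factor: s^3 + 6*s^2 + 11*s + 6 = (s + 1)*(s^2 + 5*s + 6) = (s + 1)*(s + 3)*(s + 2)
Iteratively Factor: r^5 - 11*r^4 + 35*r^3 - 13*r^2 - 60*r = (r)*(r^4 - 11*r^3 + 35*r^2 - 13*r - 60) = r*(r - 5)*(r^3 - 6*r^2 + 5*r + 12) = r*(r - 5)*(r + 1)*(r^2 - 7*r + 12) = r*(r - 5)*(r - 4)*(r + 1)*(r - 3)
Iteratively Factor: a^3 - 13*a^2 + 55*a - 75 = (a - 5)*(a^2 - 8*a + 15) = (a - 5)*(a - 3)*(a - 5)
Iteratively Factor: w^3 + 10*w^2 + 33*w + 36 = (w + 4)*(w^2 + 6*w + 9) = (w + 3)*(w + 4)*(w + 3)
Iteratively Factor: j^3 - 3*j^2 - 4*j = (j + 1)*(j^2 - 4*j) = (j - 4)*(j + 1)*(j)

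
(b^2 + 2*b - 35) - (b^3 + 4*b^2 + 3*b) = -b^3 - 3*b^2 - b - 35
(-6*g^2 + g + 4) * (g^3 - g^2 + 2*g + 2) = -6*g^5 + 7*g^4 - 9*g^3 - 14*g^2 + 10*g + 8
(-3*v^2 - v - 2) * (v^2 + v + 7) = -3*v^4 - 4*v^3 - 24*v^2 - 9*v - 14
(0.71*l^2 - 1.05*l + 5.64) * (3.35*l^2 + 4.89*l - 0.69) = 2.3785*l^4 - 0.0456000000000003*l^3 + 13.2696*l^2 + 28.3041*l - 3.8916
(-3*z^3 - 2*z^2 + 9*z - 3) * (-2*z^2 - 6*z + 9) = 6*z^5 + 22*z^4 - 33*z^3 - 66*z^2 + 99*z - 27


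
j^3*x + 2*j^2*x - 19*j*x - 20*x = (j - 4)*(j + 5)*(j*x + x)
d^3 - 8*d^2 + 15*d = d*(d - 5)*(d - 3)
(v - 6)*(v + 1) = v^2 - 5*v - 6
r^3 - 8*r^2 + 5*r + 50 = (r - 5)^2*(r + 2)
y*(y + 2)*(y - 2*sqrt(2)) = y^3 - 2*sqrt(2)*y^2 + 2*y^2 - 4*sqrt(2)*y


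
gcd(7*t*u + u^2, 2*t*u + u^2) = u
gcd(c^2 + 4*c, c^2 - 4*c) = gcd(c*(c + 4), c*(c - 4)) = c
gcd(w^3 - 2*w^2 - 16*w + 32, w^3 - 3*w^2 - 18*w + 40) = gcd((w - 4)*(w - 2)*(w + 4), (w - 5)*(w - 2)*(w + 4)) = w^2 + 2*w - 8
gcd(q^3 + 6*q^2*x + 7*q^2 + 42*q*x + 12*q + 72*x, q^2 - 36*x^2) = q + 6*x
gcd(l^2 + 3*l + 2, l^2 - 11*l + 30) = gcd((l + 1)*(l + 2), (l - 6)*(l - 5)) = 1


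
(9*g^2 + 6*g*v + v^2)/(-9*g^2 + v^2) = (3*g + v)/(-3*g + v)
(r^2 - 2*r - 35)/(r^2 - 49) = (r + 5)/(r + 7)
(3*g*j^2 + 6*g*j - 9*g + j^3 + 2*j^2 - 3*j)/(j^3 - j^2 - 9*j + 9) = (3*g + j)/(j - 3)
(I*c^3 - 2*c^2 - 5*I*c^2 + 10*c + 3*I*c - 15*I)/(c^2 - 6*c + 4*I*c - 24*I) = (I*c^3 + c^2*(-2 - 5*I) + c*(10 + 3*I) - 15*I)/(c^2 + c*(-6 + 4*I) - 24*I)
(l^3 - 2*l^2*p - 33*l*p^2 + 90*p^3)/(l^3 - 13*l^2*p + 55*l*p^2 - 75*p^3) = (-l - 6*p)/(-l + 5*p)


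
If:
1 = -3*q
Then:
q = -1/3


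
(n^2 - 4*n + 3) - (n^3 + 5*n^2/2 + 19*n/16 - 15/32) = -n^3 - 3*n^2/2 - 83*n/16 + 111/32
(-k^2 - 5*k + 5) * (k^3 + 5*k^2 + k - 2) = -k^5 - 10*k^4 - 21*k^3 + 22*k^2 + 15*k - 10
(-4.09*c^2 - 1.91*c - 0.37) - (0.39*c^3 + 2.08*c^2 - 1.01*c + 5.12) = -0.39*c^3 - 6.17*c^2 - 0.9*c - 5.49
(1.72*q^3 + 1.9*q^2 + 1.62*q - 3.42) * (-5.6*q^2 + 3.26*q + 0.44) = -9.632*q^5 - 5.0328*q^4 - 2.1212*q^3 + 25.2692*q^2 - 10.4364*q - 1.5048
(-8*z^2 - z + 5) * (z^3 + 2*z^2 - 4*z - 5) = -8*z^5 - 17*z^4 + 35*z^3 + 54*z^2 - 15*z - 25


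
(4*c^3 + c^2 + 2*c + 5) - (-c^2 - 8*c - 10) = 4*c^3 + 2*c^2 + 10*c + 15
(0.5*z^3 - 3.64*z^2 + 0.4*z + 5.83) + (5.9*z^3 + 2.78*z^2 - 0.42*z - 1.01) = 6.4*z^3 - 0.86*z^2 - 0.02*z + 4.82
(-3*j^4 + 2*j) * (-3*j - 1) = 9*j^5 + 3*j^4 - 6*j^2 - 2*j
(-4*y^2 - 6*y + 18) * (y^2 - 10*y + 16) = -4*y^4 + 34*y^3 + 14*y^2 - 276*y + 288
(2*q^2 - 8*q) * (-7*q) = -14*q^3 + 56*q^2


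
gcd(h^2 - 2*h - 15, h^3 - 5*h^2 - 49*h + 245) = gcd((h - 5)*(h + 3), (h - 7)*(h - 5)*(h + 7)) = h - 5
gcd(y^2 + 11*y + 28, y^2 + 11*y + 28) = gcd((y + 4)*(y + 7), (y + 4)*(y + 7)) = y^2 + 11*y + 28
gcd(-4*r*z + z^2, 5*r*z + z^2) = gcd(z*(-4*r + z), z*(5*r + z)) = z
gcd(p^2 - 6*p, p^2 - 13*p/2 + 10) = 1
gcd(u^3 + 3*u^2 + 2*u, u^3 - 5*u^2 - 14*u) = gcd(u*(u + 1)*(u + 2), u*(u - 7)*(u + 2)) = u^2 + 2*u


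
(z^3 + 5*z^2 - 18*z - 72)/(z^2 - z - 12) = z + 6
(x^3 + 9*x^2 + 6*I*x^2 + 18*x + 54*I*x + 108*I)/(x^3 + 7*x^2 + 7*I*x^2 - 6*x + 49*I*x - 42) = (x^2 + 9*x + 18)/(x^2 + x*(7 + I) + 7*I)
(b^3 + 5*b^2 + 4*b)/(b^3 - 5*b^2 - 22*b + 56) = b*(b + 1)/(b^2 - 9*b + 14)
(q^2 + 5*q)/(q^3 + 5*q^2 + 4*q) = (q + 5)/(q^2 + 5*q + 4)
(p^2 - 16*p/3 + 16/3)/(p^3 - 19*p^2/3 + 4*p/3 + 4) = (3*p^2 - 16*p + 16)/(3*p^3 - 19*p^2 + 4*p + 12)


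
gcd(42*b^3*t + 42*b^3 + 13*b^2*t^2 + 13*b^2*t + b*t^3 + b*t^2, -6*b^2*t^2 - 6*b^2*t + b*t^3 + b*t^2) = b*t + b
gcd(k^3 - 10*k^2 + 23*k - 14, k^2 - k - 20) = 1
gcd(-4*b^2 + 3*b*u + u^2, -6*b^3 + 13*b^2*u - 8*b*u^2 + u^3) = -b + u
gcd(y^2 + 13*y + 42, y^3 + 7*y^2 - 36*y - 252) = y^2 + 13*y + 42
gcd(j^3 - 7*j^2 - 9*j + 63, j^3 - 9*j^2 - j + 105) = j^2 - 4*j - 21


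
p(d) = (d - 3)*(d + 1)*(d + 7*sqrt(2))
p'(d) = (d - 3)*(d + 1) + (d - 3)*(d + 7*sqrt(2)) + (d + 1)*(d + 7*sqrt(2)) = 3*d^2 - 4*d + 14*sqrt(2)*d - 14*sqrt(2) - 3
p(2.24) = -29.89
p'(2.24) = 27.64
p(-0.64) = -12.13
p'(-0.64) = -31.68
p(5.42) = 238.01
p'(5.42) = 150.96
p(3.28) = 15.79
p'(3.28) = 61.30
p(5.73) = 287.16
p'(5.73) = 166.23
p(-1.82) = 31.93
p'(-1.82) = -41.62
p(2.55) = -19.89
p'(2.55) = 37.00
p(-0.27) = -22.99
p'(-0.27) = -26.85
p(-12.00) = -346.58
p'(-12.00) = 219.61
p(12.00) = 2562.24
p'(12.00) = 598.79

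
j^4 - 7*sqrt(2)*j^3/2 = j^3*(j - 7*sqrt(2)/2)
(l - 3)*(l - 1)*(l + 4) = l^3 - 13*l + 12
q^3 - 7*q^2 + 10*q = q*(q - 5)*(q - 2)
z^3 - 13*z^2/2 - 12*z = z*(z - 8)*(z + 3/2)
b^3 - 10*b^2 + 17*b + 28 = (b - 7)*(b - 4)*(b + 1)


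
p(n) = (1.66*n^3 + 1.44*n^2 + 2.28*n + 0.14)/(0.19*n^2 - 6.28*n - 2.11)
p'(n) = (6.28 - 0.38*n)*(1.66*n^3 + 1.44*n^2 + 2.28*n + 0.14)/(0.19*n^2 - 6.28*n - 2.11)^2 + (4.98*n^2 + 2.88*n + 2.28)/(0.19*n^2 - 6.28*n - 2.11)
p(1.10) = -0.75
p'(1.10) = -0.80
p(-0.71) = -0.55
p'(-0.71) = -0.35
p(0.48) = -0.34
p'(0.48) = -0.53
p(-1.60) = -0.79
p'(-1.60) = 0.59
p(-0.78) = -0.53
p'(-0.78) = -0.15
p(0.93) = -0.62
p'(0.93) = -0.72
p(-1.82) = -0.93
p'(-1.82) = 0.71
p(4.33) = -6.67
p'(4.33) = -3.00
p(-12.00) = -26.72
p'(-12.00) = 3.93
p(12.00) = -61.93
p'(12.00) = -12.92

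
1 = 1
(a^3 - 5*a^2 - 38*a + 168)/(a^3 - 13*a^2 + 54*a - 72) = (a^2 - a - 42)/(a^2 - 9*a + 18)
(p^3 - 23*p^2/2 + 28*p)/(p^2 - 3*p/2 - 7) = p*(p - 8)/(p + 2)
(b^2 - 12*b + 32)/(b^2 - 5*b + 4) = (b - 8)/(b - 1)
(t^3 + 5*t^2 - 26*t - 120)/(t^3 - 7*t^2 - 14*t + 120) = (t + 6)/(t - 6)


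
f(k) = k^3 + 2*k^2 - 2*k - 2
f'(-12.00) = 382.00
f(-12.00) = -1418.00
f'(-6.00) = 82.00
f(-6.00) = -134.00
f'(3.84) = 57.60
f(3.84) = 76.43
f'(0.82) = 3.30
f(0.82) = -1.74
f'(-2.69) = 8.95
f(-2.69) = -1.61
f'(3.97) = 61.16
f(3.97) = 84.15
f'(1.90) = 16.43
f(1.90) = 8.28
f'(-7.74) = 146.76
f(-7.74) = -330.39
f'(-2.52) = 6.97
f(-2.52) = -0.26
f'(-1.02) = -2.96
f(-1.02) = 1.06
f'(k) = 3*k^2 + 4*k - 2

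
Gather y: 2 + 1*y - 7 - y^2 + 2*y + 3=-y^2 + 3*y - 2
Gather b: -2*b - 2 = -2*b - 2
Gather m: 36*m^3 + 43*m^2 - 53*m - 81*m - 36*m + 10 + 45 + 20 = 36*m^3 + 43*m^2 - 170*m + 75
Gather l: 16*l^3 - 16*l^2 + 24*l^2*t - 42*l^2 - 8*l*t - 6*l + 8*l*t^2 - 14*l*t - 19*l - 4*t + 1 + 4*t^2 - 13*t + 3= 16*l^3 + l^2*(24*t - 58) + l*(8*t^2 - 22*t - 25) + 4*t^2 - 17*t + 4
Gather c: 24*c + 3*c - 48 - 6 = 27*c - 54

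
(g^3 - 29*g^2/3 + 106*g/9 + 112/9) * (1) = g^3 - 29*g^2/3 + 106*g/9 + 112/9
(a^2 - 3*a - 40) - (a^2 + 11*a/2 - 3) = -17*a/2 - 37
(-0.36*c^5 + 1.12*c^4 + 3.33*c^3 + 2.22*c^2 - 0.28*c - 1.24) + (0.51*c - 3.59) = -0.36*c^5 + 1.12*c^4 + 3.33*c^3 + 2.22*c^2 + 0.23*c - 4.83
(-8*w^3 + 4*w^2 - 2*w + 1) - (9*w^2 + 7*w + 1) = -8*w^3 - 5*w^2 - 9*w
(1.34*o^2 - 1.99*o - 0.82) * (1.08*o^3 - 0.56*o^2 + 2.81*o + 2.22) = 1.4472*o^5 - 2.8996*o^4 + 3.9942*o^3 - 2.1579*o^2 - 6.722*o - 1.8204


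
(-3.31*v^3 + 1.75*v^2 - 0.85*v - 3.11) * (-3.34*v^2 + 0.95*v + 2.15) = 11.0554*v^5 - 8.9895*v^4 - 2.615*v^3 + 13.3424*v^2 - 4.782*v - 6.6865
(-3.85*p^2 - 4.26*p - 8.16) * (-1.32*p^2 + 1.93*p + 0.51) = 5.082*p^4 - 1.8073*p^3 + 0.585900000000001*p^2 - 17.9214*p - 4.1616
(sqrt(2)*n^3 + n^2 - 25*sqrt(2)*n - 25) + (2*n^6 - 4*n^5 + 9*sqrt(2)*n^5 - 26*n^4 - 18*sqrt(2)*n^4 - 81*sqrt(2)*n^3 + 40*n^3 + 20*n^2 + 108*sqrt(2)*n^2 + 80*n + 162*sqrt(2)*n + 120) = 2*n^6 - 4*n^5 + 9*sqrt(2)*n^5 - 26*n^4 - 18*sqrt(2)*n^4 - 80*sqrt(2)*n^3 + 40*n^3 + 21*n^2 + 108*sqrt(2)*n^2 + 80*n + 137*sqrt(2)*n + 95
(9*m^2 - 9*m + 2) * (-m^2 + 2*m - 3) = -9*m^4 + 27*m^3 - 47*m^2 + 31*m - 6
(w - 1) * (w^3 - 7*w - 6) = w^4 - w^3 - 7*w^2 + w + 6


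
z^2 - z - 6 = (z - 3)*(z + 2)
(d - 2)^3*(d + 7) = d^4 + d^3 - 30*d^2 + 76*d - 56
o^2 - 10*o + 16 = (o - 8)*(o - 2)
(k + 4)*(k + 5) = k^2 + 9*k + 20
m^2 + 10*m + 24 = (m + 4)*(m + 6)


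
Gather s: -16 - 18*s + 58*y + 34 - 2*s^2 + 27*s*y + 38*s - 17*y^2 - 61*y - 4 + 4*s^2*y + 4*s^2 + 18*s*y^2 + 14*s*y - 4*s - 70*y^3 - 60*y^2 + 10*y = s^2*(4*y + 2) + s*(18*y^2 + 41*y + 16) - 70*y^3 - 77*y^2 + 7*y + 14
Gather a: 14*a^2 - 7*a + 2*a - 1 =14*a^2 - 5*a - 1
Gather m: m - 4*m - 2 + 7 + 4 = 9 - 3*m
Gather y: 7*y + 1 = 7*y + 1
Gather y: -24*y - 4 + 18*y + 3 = -6*y - 1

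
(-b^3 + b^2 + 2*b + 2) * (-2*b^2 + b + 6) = 2*b^5 - 3*b^4 - 9*b^3 + 4*b^2 + 14*b + 12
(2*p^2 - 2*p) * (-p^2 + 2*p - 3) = -2*p^4 + 6*p^3 - 10*p^2 + 6*p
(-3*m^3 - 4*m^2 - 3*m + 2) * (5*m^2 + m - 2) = -15*m^5 - 23*m^4 - 13*m^3 + 15*m^2 + 8*m - 4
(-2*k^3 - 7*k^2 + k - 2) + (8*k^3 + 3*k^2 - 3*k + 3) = 6*k^3 - 4*k^2 - 2*k + 1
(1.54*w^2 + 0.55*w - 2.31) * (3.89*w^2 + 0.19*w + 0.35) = 5.9906*w^4 + 2.4321*w^3 - 8.3424*w^2 - 0.2464*w - 0.8085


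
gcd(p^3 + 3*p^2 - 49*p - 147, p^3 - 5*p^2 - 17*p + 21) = p^2 - 4*p - 21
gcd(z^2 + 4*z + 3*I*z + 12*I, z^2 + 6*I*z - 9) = z + 3*I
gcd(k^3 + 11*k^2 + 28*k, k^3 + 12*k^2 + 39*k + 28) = k^2 + 11*k + 28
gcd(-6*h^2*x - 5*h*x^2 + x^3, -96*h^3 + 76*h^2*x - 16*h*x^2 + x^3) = -6*h + x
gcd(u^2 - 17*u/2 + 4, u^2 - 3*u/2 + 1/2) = u - 1/2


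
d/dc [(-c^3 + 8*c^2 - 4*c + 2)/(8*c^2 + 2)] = (-4*c^4 + 13*c^2 - 4)/(2*(16*c^4 + 8*c^2 + 1))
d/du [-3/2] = 0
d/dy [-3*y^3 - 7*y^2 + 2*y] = -9*y^2 - 14*y + 2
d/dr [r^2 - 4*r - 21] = 2*r - 4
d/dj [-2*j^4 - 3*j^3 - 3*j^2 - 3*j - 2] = -8*j^3 - 9*j^2 - 6*j - 3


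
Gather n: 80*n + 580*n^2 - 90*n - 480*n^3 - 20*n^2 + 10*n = -480*n^3 + 560*n^2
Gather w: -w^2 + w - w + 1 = 1 - w^2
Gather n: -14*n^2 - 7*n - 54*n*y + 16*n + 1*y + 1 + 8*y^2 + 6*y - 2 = -14*n^2 + n*(9 - 54*y) + 8*y^2 + 7*y - 1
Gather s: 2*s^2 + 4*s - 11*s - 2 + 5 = 2*s^2 - 7*s + 3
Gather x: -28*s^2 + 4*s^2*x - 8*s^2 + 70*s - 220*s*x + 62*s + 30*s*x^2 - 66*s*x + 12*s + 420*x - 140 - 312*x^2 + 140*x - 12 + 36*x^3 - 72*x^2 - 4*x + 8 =-36*s^2 + 144*s + 36*x^3 + x^2*(30*s - 384) + x*(4*s^2 - 286*s + 556) - 144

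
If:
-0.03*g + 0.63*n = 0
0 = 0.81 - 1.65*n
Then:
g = 10.31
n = 0.49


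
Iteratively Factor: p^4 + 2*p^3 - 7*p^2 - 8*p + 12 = (p - 1)*(p^3 + 3*p^2 - 4*p - 12) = (p - 1)*(p + 3)*(p^2 - 4) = (p - 2)*(p - 1)*(p + 3)*(p + 2)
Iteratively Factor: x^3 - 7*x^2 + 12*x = (x - 3)*(x^2 - 4*x) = (x - 4)*(x - 3)*(x)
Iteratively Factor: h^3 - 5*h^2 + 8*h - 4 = (h - 1)*(h^2 - 4*h + 4) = (h - 2)*(h - 1)*(h - 2)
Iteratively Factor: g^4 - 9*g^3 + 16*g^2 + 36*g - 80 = (g - 2)*(g^3 - 7*g^2 + 2*g + 40) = (g - 2)*(g + 2)*(g^2 - 9*g + 20) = (g - 4)*(g - 2)*(g + 2)*(g - 5)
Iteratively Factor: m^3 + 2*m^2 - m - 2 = (m + 1)*(m^2 + m - 2) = (m - 1)*(m + 1)*(m + 2)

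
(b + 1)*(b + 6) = b^2 + 7*b + 6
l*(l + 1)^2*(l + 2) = l^4 + 4*l^3 + 5*l^2 + 2*l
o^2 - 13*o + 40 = (o - 8)*(o - 5)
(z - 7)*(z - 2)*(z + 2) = z^3 - 7*z^2 - 4*z + 28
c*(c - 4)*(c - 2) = c^3 - 6*c^2 + 8*c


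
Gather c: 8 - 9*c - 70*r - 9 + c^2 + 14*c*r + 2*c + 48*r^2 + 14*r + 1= c^2 + c*(14*r - 7) + 48*r^2 - 56*r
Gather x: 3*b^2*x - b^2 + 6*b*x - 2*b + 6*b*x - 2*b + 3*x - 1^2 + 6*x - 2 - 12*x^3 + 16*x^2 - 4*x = -b^2 - 4*b - 12*x^3 + 16*x^2 + x*(3*b^2 + 12*b + 5) - 3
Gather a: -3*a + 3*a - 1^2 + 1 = 0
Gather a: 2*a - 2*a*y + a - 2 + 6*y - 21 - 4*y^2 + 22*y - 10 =a*(3 - 2*y) - 4*y^2 + 28*y - 33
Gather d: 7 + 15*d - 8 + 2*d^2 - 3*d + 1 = 2*d^2 + 12*d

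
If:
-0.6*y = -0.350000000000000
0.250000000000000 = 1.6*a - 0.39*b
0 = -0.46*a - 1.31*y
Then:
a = -1.66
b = -7.46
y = 0.58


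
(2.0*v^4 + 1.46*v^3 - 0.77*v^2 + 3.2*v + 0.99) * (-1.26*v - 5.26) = -2.52*v^5 - 12.3596*v^4 - 6.7094*v^3 + 0.0182000000000002*v^2 - 18.0794*v - 5.2074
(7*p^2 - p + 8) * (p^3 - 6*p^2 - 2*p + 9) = 7*p^5 - 43*p^4 + 17*p^2 - 25*p + 72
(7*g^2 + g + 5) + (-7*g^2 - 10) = g - 5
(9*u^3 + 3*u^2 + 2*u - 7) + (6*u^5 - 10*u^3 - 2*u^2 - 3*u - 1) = 6*u^5 - u^3 + u^2 - u - 8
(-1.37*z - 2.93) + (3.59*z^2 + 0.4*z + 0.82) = 3.59*z^2 - 0.97*z - 2.11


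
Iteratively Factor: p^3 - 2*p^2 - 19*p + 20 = (p - 5)*(p^2 + 3*p - 4) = (p - 5)*(p - 1)*(p + 4)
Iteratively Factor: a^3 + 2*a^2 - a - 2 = (a + 2)*(a^2 - 1) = (a - 1)*(a + 2)*(a + 1)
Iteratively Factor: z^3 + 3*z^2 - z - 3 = (z - 1)*(z^2 + 4*z + 3) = (z - 1)*(z + 3)*(z + 1)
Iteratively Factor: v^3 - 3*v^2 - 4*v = (v)*(v^2 - 3*v - 4) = v*(v + 1)*(v - 4)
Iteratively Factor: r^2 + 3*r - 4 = (r + 4)*(r - 1)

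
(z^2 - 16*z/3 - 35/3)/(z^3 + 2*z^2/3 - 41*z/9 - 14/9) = 3*(3*z^2 - 16*z - 35)/(9*z^3 + 6*z^2 - 41*z - 14)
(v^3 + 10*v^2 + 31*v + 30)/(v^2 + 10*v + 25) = (v^2 + 5*v + 6)/(v + 5)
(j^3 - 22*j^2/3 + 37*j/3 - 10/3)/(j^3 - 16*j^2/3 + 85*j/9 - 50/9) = 3*(3*j^2 - 16*j + 5)/(9*j^2 - 30*j + 25)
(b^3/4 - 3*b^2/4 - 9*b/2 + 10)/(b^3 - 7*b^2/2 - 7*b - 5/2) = (b^2 + 2*b - 8)/(2*(2*b^2 + 3*b + 1))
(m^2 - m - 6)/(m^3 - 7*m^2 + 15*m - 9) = (m + 2)/(m^2 - 4*m + 3)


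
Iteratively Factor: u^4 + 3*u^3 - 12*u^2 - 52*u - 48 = (u + 2)*(u^3 + u^2 - 14*u - 24) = (u - 4)*(u + 2)*(u^2 + 5*u + 6) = (u - 4)*(u + 2)^2*(u + 3)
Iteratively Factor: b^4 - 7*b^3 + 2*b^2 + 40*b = (b + 2)*(b^3 - 9*b^2 + 20*b) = (b - 5)*(b + 2)*(b^2 - 4*b) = b*(b - 5)*(b + 2)*(b - 4)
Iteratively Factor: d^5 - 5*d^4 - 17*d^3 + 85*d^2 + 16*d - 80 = (d - 1)*(d^4 - 4*d^3 - 21*d^2 + 64*d + 80) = (d - 4)*(d - 1)*(d^3 - 21*d - 20) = (d - 4)*(d - 1)*(d + 1)*(d^2 - d - 20) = (d - 4)*(d - 1)*(d + 1)*(d + 4)*(d - 5)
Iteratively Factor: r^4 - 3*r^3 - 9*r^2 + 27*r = (r - 3)*(r^3 - 9*r) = (r - 3)^2*(r^2 + 3*r) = (r - 3)^2*(r + 3)*(r)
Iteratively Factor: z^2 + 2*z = (z + 2)*(z)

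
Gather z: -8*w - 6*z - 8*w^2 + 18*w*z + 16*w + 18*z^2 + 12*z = -8*w^2 + 8*w + 18*z^2 + z*(18*w + 6)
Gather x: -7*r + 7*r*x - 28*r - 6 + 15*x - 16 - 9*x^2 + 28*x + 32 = -35*r - 9*x^2 + x*(7*r + 43) + 10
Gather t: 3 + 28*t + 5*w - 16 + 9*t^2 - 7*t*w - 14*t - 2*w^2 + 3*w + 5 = 9*t^2 + t*(14 - 7*w) - 2*w^2 + 8*w - 8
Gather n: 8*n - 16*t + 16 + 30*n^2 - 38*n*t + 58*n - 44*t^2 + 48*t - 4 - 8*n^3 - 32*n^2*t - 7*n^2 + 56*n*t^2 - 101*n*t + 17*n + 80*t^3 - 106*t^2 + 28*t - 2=-8*n^3 + n^2*(23 - 32*t) + n*(56*t^2 - 139*t + 83) + 80*t^3 - 150*t^2 + 60*t + 10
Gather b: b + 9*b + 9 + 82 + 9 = 10*b + 100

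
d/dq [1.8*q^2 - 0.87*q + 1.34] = 3.6*q - 0.87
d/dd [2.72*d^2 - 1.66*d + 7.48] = 5.44*d - 1.66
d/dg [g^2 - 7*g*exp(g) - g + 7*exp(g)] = -7*g*exp(g) + 2*g - 1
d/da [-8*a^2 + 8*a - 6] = 8 - 16*a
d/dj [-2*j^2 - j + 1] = -4*j - 1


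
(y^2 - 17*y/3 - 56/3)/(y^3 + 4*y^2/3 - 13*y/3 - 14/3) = (y - 8)/(y^2 - y - 2)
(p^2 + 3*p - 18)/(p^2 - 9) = (p + 6)/(p + 3)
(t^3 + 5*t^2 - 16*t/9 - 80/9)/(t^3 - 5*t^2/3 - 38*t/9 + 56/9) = (3*t^2 + 19*t + 20)/(3*t^2 - t - 14)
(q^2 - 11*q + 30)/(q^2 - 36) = (q - 5)/(q + 6)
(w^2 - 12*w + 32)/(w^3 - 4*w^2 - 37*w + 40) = (w - 4)/(w^2 + 4*w - 5)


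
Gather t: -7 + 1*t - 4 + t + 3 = 2*t - 8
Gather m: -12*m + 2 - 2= -12*m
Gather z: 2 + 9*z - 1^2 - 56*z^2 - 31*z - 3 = -56*z^2 - 22*z - 2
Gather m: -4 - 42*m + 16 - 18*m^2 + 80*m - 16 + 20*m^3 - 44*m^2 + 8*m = 20*m^3 - 62*m^2 + 46*m - 4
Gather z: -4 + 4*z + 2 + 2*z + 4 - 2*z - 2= 4*z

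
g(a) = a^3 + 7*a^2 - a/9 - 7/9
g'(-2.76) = -15.90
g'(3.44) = 83.55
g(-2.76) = 31.83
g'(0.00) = -0.11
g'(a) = 3*a^2 + 14*a - 1/9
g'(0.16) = 2.21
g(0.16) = -0.61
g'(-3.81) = -9.90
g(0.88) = 5.23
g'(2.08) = 41.99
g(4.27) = 204.23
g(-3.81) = 45.95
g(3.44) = 122.38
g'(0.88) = 14.53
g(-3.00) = 35.56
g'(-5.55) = 14.60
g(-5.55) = 44.50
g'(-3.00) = -15.11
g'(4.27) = 114.37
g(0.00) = -0.78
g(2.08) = 38.27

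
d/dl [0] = 0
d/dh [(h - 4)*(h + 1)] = 2*h - 3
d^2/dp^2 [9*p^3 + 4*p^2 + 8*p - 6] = 54*p + 8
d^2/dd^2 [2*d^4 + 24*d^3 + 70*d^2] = 24*d^2 + 144*d + 140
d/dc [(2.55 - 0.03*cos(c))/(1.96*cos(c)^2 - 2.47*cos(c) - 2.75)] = (-0.0588*cos(c)^2 + 9.996*cos(c) - 6.381)*sin(c)/(3.8416*cos(c)^4 - 9.6824*cos(c)^3 - 4.6791*cos(c)^2 + 13.585*cos(c) + 7.5625)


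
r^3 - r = r*(r - 1)*(r + 1)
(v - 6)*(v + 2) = v^2 - 4*v - 12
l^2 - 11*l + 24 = (l - 8)*(l - 3)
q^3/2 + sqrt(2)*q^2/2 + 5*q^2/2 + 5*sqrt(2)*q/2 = q*(q/2 + sqrt(2)/2)*(q + 5)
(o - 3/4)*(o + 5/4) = o^2 + o/2 - 15/16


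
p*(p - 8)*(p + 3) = p^3 - 5*p^2 - 24*p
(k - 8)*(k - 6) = k^2 - 14*k + 48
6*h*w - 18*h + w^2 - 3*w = (6*h + w)*(w - 3)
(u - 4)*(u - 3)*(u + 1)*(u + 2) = u^4 - 4*u^3 - 7*u^2 + 22*u + 24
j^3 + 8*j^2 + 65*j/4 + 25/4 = (j + 1/2)*(j + 5/2)*(j + 5)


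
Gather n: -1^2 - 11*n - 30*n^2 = -30*n^2 - 11*n - 1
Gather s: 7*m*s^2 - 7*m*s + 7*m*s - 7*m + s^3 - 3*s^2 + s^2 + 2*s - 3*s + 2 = -7*m + s^3 + s^2*(7*m - 2) - s + 2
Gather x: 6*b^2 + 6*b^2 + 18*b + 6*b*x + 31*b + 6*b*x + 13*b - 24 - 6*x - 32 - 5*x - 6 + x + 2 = 12*b^2 + 62*b + x*(12*b - 10) - 60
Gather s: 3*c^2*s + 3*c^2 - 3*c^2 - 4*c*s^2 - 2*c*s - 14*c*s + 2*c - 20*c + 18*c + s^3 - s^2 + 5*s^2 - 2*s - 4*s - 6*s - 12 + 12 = s^3 + s^2*(4 - 4*c) + s*(3*c^2 - 16*c - 12)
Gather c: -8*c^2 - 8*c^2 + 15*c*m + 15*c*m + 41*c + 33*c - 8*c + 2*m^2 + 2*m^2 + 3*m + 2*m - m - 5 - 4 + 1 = -16*c^2 + c*(30*m + 66) + 4*m^2 + 4*m - 8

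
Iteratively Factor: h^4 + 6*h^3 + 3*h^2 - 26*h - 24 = (h - 2)*(h^3 + 8*h^2 + 19*h + 12) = (h - 2)*(h + 4)*(h^2 + 4*h + 3) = (h - 2)*(h + 3)*(h + 4)*(h + 1)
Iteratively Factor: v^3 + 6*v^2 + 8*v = (v + 2)*(v^2 + 4*v) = v*(v + 2)*(v + 4)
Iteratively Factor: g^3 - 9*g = (g)*(g^2 - 9) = g*(g + 3)*(g - 3)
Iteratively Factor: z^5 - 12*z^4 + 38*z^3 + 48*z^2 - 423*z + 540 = (z - 5)*(z^4 - 7*z^3 + 3*z^2 + 63*z - 108) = (z - 5)*(z - 3)*(z^3 - 4*z^2 - 9*z + 36) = (z - 5)*(z - 4)*(z - 3)*(z^2 - 9) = (z - 5)*(z - 4)*(z - 3)^2*(z + 3)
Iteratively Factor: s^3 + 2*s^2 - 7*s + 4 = (s - 1)*(s^2 + 3*s - 4) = (s - 1)^2*(s + 4)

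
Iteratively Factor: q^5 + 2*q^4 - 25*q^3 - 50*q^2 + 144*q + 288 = (q + 3)*(q^4 - q^3 - 22*q^2 + 16*q + 96) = (q - 4)*(q + 3)*(q^3 + 3*q^2 - 10*q - 24) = (q - 4)*(q - 3)*(q + 3)*(q^2 + 6*q + 8) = (q - 4)*(q - 3)*(q + 3)*(q + 4)*(q + 2)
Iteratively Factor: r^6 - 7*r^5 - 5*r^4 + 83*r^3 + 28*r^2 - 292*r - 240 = (r - 4)*(r^5 - 3*r^4 - 17*r^3 + 15*r^2 + 88*r + 60) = (r - 5)*(r - 4)*(r^4 + 2*r^3 - 7*r^2 - 20*r - 12) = (r - 5)*(r - 4)*(r + 1)*(r^3 + r^2 - 8*r - 12) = (r - 5)*(r - 4)*(r + 1)*(r + 2)*(r^2 - r - 6) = (r - 5)*(r - 4)*(r - 3)*(r + 1)*(r + 2)*(r + 2)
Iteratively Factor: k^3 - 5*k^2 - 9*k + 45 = (k - 3)*(k^2 - 2*k - 15) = (k - 3)*(k + 3)*(k - 5)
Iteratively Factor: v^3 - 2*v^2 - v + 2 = (v - 2)*(v^2 - 1) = (v - 2)*(v + 1)*(v - 1)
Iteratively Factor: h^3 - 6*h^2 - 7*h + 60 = (h - 5)*(h^2 - h - 12) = (h - 5)*(h - 4)*(h + 3)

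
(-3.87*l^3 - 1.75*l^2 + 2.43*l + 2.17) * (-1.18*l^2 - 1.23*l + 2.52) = 4.5666*l^5 + 6.8251*l^4 - 10.4673*l^3 - 9.9595*l^2 + 3.4545*l + 5.4684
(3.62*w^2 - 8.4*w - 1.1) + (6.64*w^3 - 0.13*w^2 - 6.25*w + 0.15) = 6.64*w^3 + 3.49*w^2 - 14.65*w - 0.95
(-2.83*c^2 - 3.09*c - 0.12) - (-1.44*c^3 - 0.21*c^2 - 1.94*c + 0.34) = 1.44*c^3 - 2.62*c^2 - 1.15*c - 0.46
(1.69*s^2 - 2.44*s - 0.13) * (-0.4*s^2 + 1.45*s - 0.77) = -0.676*s^4 + 3.4265*s^3 - 4.7873*s^2 + 1.6903*s + 0.1001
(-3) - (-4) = 1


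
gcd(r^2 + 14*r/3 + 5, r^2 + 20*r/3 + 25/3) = r + 5/3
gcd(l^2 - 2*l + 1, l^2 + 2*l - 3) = l - 1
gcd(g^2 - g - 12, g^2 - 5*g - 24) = g + 3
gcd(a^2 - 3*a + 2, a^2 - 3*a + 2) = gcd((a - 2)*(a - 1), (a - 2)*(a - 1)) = a^2 - 3*a + 2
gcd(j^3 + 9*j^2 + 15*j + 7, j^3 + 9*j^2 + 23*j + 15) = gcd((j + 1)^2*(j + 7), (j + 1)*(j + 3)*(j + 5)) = j + 1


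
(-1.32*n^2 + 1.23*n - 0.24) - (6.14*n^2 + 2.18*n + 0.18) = -7.46*n^2 - 0.95*n - 0.42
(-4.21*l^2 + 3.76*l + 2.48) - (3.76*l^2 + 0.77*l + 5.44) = -7.97*l^2 + 2.99*l - 2.96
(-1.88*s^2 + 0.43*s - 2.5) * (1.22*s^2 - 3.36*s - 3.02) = -2.2936*s^4 + 6.8414*s^3 + 1.1828*s^2 + 7.1014*s + 7.55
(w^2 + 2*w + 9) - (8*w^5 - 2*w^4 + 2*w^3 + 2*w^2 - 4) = -8*w^5 + 2*w^4 - 2*w^3 - w^2 + 2*w + 13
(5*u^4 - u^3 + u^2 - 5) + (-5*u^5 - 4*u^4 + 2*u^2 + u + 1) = -5*u^5 + u^4 - u^3 + 3*u^2 + u - 4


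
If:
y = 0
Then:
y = 0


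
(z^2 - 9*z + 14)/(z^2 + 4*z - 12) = (z - 7)/(z + 6)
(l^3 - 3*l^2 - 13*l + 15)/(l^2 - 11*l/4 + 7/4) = 4*(l^2 - 2*l - 15)/(4*l - 7)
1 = 1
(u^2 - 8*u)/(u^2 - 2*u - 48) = u/(u + 6)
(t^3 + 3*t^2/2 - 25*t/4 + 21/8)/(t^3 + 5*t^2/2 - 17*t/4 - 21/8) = (2*t - 1)/(2*t + 1)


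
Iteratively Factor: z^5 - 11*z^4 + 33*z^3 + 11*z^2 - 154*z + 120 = (z - 4)*(z^4 - 7*z^3 + 5*z^2 + 31*z - 30) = (z - 4)*(z - 1)*(z^3 - 6*z^2 - z + 30) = (z - 4)*(z - 3)*(z - 1)*(z^2 - 3*z - 10) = (z - 4)*(z - 3)*(z - 1)*(z + 2)*(z - 5)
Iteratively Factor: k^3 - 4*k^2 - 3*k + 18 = (k + 2)*(k^2 - 6*k + 9) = (k - 3)*(k + 2)*(k - 3)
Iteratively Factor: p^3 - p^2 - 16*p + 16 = (p - 4)*(p^2 + 3*p - 4) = (p - 4)*(p - 1)*(p + 4)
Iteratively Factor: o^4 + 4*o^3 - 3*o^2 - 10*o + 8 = (o + 2)*(o^3 + 2*o^2 - 7*o + 4) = (o - 1)*(o + 2)*(o^2 + 3*o - 4) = (o - 1)^2*(o + 2)*(o + 4)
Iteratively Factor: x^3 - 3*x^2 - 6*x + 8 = (x - 4)*(x^2 + x - 2) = (x - 4)*(x + 2)*(x - 1)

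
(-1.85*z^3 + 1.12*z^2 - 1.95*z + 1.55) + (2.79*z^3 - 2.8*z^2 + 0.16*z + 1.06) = 0.94*z^3 - 1.68*z^2 - 1.79*z + 2.61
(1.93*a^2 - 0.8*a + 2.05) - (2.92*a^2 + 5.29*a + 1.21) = -0.99*a^2 - 6.09*a + 0.84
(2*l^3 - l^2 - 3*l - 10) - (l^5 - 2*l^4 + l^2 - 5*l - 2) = -l^5 + 2*l^4 + 2*l^3 - 2*l^2 + 2*l - 8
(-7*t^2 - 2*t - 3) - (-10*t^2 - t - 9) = 3*t^2 - t + 6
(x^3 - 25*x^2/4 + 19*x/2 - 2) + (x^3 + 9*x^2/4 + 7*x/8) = 2*x^3 - 4*x^2 + 83*x/8 - 2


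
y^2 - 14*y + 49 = (y - 7)^2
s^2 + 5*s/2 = s*(s + 5/2)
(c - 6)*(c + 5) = c^2 - c - 30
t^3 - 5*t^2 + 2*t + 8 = (t - 4)*(t - 2)*(t + 1)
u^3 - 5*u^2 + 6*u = u*(u - 3)*(u - 2)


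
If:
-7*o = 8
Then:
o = -8/7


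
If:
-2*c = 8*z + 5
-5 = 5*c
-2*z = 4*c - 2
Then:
No Solution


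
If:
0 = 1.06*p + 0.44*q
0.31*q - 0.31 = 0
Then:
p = -0.42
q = 1.00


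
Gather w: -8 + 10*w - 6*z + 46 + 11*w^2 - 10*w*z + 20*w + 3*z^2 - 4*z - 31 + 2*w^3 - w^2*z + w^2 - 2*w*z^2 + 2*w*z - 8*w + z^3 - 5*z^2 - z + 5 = 2*w^3 + w^2*(12 - z) + w*(-2*z^2 - 8*z + 22) + z^3 - 2*z^2 - 11*z + 12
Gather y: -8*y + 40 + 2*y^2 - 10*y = 2*y^2 - 18*y + 40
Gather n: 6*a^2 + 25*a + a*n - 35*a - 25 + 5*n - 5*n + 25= 6*a^2 + a*n - 10*a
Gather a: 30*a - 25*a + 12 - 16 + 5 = 5*a + 1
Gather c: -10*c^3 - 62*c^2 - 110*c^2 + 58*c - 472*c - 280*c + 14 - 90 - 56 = -10*c^3 - 172*c^2 - 694*c - 132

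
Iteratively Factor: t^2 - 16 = (t + 4)*(t - 4)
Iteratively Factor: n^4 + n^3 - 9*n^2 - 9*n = (n)*(n^3 + n^2 - 9*n - 9) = n*(n + 3)*(n^2 - 2*n - 3) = n*(n - 3)*(n + 3)*(n + 1)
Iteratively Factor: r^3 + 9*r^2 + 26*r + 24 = (r + 3)*(r^2 + 6*r + 8) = (r + 3)*(r + 4)*(r + 2)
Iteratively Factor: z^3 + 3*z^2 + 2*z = (z)*(z^2 + 3*z + 2) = z*(z + 1)*(z + 2)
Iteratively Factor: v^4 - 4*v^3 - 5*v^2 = (v - 5)*(v^3 + v^2) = v*(v - 5)*(v^2 + v) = v^2*(v - 5)*(v + 1)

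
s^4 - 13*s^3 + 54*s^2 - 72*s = s*(s - 6)*(s - 4)*(s - 3)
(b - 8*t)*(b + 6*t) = b^2 - 2*b*t - 48*t^2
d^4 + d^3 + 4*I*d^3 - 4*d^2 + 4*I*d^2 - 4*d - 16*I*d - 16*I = (d - 2)*(d + 1)*(d + 2)*(d + 4*I)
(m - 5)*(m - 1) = m^2 - 6*m + 5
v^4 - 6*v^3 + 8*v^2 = v^2*(v - 4)*(v - 2)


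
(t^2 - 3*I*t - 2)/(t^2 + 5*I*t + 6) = (t - 2*I)/(t + 6*I)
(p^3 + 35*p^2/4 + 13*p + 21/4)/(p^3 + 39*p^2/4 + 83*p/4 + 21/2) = (p + 1)/(p + 2)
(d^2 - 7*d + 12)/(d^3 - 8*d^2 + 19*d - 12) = 1/(d - 1)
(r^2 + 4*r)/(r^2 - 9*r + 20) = r*(r + 4)/(r^2 - 9*r + 20)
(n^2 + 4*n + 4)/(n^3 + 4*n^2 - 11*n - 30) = (n + 2)/(n^2 + 2*n - 15)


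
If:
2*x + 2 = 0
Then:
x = -1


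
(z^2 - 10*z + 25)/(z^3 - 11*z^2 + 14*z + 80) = (z - 5)/(z^2 - 6*z - 16)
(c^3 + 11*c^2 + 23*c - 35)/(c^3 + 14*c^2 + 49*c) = (c^2 + 4*c - 5)/(c*(c + 7))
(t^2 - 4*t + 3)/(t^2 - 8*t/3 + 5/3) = 3*(t - 3)/(3*t - 5)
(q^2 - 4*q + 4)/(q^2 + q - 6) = (q - 2)/(q + 3)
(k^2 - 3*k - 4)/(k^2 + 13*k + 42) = (k^2 - 3*k - 4)/(k^2 + 13*k + 42)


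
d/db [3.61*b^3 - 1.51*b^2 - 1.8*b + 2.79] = 10.83*b^2 - 3.02*b - 1.8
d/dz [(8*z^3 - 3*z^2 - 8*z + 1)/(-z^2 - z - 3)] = (-8*z^4 - 16*z^3 - 77*z^2 + 20*z + 25)/(z^4 + 2*z^3 + 7*z^2 + 6*z + 9)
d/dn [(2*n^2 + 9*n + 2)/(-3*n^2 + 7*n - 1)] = (41*n^2 + 8*n - 23)/(9*n^4 - 42*n^3 + 55*n^2 - 14*n + 1)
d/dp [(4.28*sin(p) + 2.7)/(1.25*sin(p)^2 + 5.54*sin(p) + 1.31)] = (-6.75*sin(p) + 2.675*cos(2*p) - 12.0262)*cos(p)/(1.25*sin(p)^2 + 5.54*sin(p) + 1.31)^2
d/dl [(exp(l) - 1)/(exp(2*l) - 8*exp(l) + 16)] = (-exp(l) - 2)*exp(l)/(exp(3*l) - 12*exp(2*l) + 48*exp(l) - 64)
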